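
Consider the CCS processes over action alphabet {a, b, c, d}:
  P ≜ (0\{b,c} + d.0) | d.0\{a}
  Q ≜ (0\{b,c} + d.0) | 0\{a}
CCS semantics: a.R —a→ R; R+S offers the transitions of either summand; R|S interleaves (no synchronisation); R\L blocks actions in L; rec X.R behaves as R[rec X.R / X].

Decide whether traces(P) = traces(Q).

NO — witness ⟨dd⟩

LTS(P): 4 reachable states
  p0 = (0\{b,c} + d.0) | d.0\{a} → ··d··> p1, ··d··> p2
  p1 = (0\{b,c} + d.0) | 0\{a} → ··d··> p3
  p2 = 0 | d.0\{a} → ··d··> p3
  p3 = 0 | 0\{a} → deadlocked
LTS(Q): 2 reachable states
  q0 = (0\{b,c} + d.0) | 0\{a} → ··d··> q1
  q1 = 0 | 0\{a} → deadlocked
Trace ⟨dd⟩ through P, begin at {p0}:
  [1] d ⇒ {p1, p2}
  [2] d ⇒ {p3}
  ✓ P
Trace ⟨dd⟩ through Q, begin at {q0}:
  [1] d ⇒ {q1}
  [2] d ⇒ ∅  — Q cannot continue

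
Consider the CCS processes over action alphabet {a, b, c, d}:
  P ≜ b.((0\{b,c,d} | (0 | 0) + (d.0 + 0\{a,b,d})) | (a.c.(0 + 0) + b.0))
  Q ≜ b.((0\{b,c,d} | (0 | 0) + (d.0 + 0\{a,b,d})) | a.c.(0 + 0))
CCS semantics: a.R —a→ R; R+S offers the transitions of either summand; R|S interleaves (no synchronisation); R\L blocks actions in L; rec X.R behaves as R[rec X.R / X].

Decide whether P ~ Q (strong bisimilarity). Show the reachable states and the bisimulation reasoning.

P's transition system — 9 states:
  m0 = b.((0\{b,c,d} | (0 | 0) + (d.0 + 0\{a,b,d})) | (a.c.(0 + 0) + b.0)) | =b=> m1
  m1 = (0\{b,c,d} | (0 | 0) + (d.0 + 0\{a,b,d})) | (a.c.(0 + 0) + b.0) | =a=> m2, =b=> m3, =d=> m4
  m2 = (0\{b,c,d} | (0 | 0) + (d.0 + 0\{a,b,d})) | c.(0 + 0) | =c=> m5, =d=> m6
  m3 = (0\{b,c,d} | (0 | 0) + (d.0 + 0\{a,b,d})) | 0 | =d=> m7
  m4 = 0 | (a.c.(0 + 0) + b.0) | =a=> m6, =b=> m7
  m5 = (0\{b,c,d} | (0 | 0) + (d.0 + 0\{a,b,d})) | (0 + 0) | =d=> m8
  m6 = 0 | c.(0 + 0) | =c=> m8
  m7 = 0 | 0 | deadlocked
  m8 = 0 | (0 + 0) | deadlocked
Q's transition system — 7 states:
  n0 = b.((0\{b,c,d} | (0 | 0) + (d.0 + 0\{a,b,d})) | a.c.(0 + 0)) | =b=> n1
  n1 = (0\{b,c,d} | (0 | 0) + (d.0 + 0\{a,b,d})) | a.c.(0 + 0) | =a=> n2, =d=> n3
  n2 = (0\{b,c,d} | (0 | 0) + (d.0 + 0\{a,b,d})) | c.(0 + 0) | =c=> n4, =d=> n5
  n3 = 0 | a.c.(0 + 0) | =a=> n5
  n4 = (0\{b,c,d} | (0 | 0) + (d.0 + 0\{a,b,d})) | (0 + 0) | =d=> n6
  n5 = 0 | c.(0 + 0) | =c=> n6
  n6 = 0 | (0 + 0) | deadlocked
Partition-refinement fixed point:
  B0 = {m0}
  B1 = {m1}
  B2 = {m4}
  B3 = {m7, m8, n6}
  B4 = {m6, n5}
  B5 = {m3, m5, n4}
  B6 = {m2, n2}
  B7 = {n0}
  B8 = {n1}
  B9 = {n3}
m0 ∈ B0, n0 ∈ B7 → different blocks

NO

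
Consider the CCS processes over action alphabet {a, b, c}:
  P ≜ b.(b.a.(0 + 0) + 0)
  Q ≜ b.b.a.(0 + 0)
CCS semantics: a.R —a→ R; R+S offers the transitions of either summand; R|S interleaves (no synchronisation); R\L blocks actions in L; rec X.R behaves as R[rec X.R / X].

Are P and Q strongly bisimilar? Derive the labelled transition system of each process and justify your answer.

bisimilar

P's transition system — 4 states:
  m0 = b.(b.a.(0 + 0) + 0) → —b→ m1
  m1 = b.a.(0 + 0) + 0 → —b→ m2
  m2 = a.(0 + 0) → —a→ m3
  m3 = 0 + 0 → (no moves)
Q's transition system — 4 states:
  n0 = b.b.a.(0 + 0) → —b→ n1
  n1 = b.a.(0 + 0) → —b→ n2
  n2 = a.(0 + 0) → —a→ n3
  n3 = 0 + 0 → (no moves)
Coarsest stable partition (strong bisimilarity classes):
  B0 = {m0, n0}
  B1 = {m1, n1}
  B2 = {m2, n2}
  B3 = {m3, n3}
m0 ∈ B0, n0 ∈ B0 → same block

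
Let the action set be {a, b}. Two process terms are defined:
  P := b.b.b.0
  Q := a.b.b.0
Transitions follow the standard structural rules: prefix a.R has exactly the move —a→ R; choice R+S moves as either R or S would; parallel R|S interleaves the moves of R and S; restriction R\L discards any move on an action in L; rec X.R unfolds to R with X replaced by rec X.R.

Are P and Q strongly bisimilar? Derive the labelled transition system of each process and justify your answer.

Reachable graph of P (4 states):
  m0 = b.b.b.0 has moves ··b··> m1
  m1 = b.b.0 has moves ··b··> m2
  m2 = b.0 has moves ··b··> m3
  m3 = 0 has moves (no moves)
Reachable graph of Q (4 states):
  n0 = a.b.b.0 has moves ··a··> n1
  n1 = b.b.0 has moves ··b··> n2
  n2 = b.0 has moves ··b··> n3
  n3 = 0 has moves (no moves)
Partition-refinement fixed point:
  B0 = {m0}
  B1 = {m1, n1}
  B2 = {m2, n2}
  B3 = {m3, n3}
  B4 = {n0}
m0 ∈ B0, n0 ∈ B4 → different blocks

not bisimilar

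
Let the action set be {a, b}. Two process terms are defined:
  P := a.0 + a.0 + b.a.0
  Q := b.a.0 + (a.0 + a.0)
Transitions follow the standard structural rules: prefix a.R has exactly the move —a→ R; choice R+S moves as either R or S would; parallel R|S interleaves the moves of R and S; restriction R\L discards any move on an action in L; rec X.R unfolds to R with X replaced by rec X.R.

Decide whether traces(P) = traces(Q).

traces(P) = traces(Q)

LTS(P): 3 reachable states
  u0 = a.0 + a.0 + b.a.0 has moves —a→ u1, —b→ u2
  u1 = 0 has moves ∅
  u2 = a.0 has moves —a→ u1
LTS(Q): 3 reachable states
  v0 = b.a.0 + (a.0 + a.0) has moves —a→ v1, —b→ v2
  v1 = 0 has moves ∅
  v2 = a.0 has moves —a→ v1
Coarsest stable partition (strong bisimilarity classes):
  B0 = {u0, v0}
  B1 = {u1, v1}
  B2 = {u2, v2}
u0 ∈ B0, v0 ∈ B0 → same block
Bisimilar ⇒ trace-equivalent.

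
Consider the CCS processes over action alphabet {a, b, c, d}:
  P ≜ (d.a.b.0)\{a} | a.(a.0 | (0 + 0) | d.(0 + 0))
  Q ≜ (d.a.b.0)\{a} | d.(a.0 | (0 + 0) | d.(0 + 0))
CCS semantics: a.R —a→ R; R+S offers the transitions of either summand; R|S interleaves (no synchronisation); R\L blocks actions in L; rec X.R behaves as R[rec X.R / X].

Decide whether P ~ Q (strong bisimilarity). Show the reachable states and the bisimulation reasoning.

P ≁ Q

P's transition system — 10 states:
  s0 = (d.a.b.0)\{a} | a.(a.0 | (0 + 0) | d.(0 + 0)) → —a→ s1, —d→ s2
  s1 = (d.a.b.0)\{a} | (a.0 | (0 + 0) | d.(0 + 0)) → —a→ s3, —d→ s4, —d→ s5
  s2 = (a.b.0)\{a} | a.(a.0 | (0 + 0) | d.(0 + 0)) → —a→ s4
  s3 = (d.a.b.0)\{a} | (0 | (0 + 0) | d.(0 + 0)) → —d→ s6, —d→ s7
  s4 = (a.b.0)\{a} | (a.0 | (0 + 0) | d.(0 + 0)) → —a→ s6, —d→ s8
  s5 = (d.a.b.0)\{a} | (a.0 | (0 + 0) | (0 + 0)) → —a→ s7, —d→ s8
  s6 = (a.b.0)\{a} | (0 | (0 + 0) | d.(0 + 0)) → —d→ s9
  s7 = (d.a.b.0)\{a} | (0 | (0 + 0) | (0 + 0)) → —d→ s9
  s8 = (a.b.0)\{a} | (a.0 | (0 + 0) | (0 + 0)) → —a→ s9
  s9 = (a.b.0)\{a} | (0 | (0 + 0) | (0 + 0)) → deadlocked
Q's transition system — 10 states:
  t0 = (d.a.b.0)\{a} | d.(a.0 | (0 + 0) | d.(0 + 0)) → —d→ t1, —d→ t2
  t1 = (a.b.0)\{a} | d.(a.0 | (0 + 0) | d.(0 + 0)) → —d→ t3
  t2 = (d.a.b.0)\{a} | (a.0 | (0 + 0) | d.(0 + 0)) → —a→ t4, —d→ t3, —d→ t5
  t3 = (a.b.0)\{a} | (a.0 | (0 + 0) | d.(0 + 0)) → —a→ t6, —d→ t7
  t4 = (d.a.b.0)\{a} | (0 | (0 + 0) | d.(0 + 0)) → —d→ t6, —d→ t8
  t5 = (d.a.b.0)\{a} | (a.0 | (0 + 0) | (0 + 0)) → —a→ t8, —d→ t7
  t6 = (a.b.0)\{a} | (0 | (0 + 0) | d.(0 + 0)) → —d→ t9
  t7 = (a.b.0)\{a} | (a.0 | (0 + 0) | (0 + 0)) → —a→ t9
  t8 = (d.a.b.0)\{a} | (0 | (0 + 0) | (0 + 0)) → —d→ t9
  t9 = (a.b.0)\{a} | (0 | (0 + 0) | (0 + 0)) → deadlocked
Bisimilarity quotient blocks:
  B0 = {s0}
  B1 = {s1, t2}
  B2 = {s4, s5, t3, t5}
  B3 = {s6, s7, t6, t8}
  B4 = {s9, t9}
  B5 = {s8, t7}
  B6 = {s3, t4}
  B7 = {s2}
  B8 = {t0}
  B9 = {t1}
s0 ∈ B0, t0 ∈ B8 → different blocks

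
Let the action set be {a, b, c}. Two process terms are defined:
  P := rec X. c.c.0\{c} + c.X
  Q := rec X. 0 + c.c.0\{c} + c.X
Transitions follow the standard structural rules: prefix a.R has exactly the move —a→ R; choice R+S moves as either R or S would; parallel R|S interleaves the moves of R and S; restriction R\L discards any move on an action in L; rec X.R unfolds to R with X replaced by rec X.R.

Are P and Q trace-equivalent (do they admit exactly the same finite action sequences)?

LTS(P): 3 reachable states
  u0 = rec X. c.c.0\{c} + c.X → =c=> u0, =c=> u1
  u1 = c.0\{c} → =c=> u2
  u2 = 0\{c} → stopped
LTS(Q): 3 reachable states
  v0 = rec X. 0 + c.c.0\{c} + c.X → =c=> v0, =c=> v1
  v1 = c.0\{c} → =c=> v2
  v2 = 0\{c} → stopped
Coarsest stable partition (strong bisimilarity classes):
  B0 = {u0, v0}
  B1 = {u1, v1}
  B2 = {u2, v2}
u0 ∈ B0, v0 ∈ B0 → same block
Bisimilar ⇒ trace-equivalent.

trace-equivalent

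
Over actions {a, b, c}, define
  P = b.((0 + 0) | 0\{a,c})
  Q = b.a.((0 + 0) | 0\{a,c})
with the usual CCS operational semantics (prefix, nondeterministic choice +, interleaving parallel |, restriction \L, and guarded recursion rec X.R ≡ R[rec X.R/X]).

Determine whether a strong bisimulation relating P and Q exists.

NO

Reachable graph of P (2 states):
  s0 = b.((0 + 0) | 0\{a,c}) has moves --b--▸ s1
  s1 = (0 + 0) | 0\{a,c} has moves ·
Reachable graph of Q (3 states):
  t0 = b.a.((0 + 0) | 0\{a,c}) has moves --b--▸ t1
  t1 = a.((0 + 0) | 0\{a,c}) has moves --a--▸ t2
  t2 = (0 + 0) | 0\{a,c} has moves ·
Coarsest stable partition (strong bisimilarity classes):
  B0 = {s0}
  B1 = {s1, t2}
  B2 = {t0}
  B3 = {t1}
s0 ∈ B0, t0 ∈ B2 → different blocks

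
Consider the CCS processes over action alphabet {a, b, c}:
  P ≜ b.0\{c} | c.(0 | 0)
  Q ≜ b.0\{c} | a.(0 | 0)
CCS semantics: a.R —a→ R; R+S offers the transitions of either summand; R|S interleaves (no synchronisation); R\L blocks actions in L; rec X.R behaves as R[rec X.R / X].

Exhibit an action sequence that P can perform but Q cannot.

P's transition system — 4 states:
  p0 = b.0\{c} | c.(0 | 0) → --b--▸ p1, --c--▸ p2
  p1 = 0\{c} | c.(0 | 0) → --c--▸ p3
  p2 = b.0\{c} | (0 | 0) → --b--▸ p3
  p3 = 0\{c} | (0 | 0) → (no moves)
Q's transition system — 4 states:
  q0 = b.0\{c} | a.(0 | 0) → --a--▸ q1, --b--▸ q2
  q1 = b.0\{c} | (0 | 0) → --b--▸ q3
  q2 = 0\{c} | a.(0 | 0) → --a--▸ q3
  q3 = 0\{c} | (0 | 0) → (no moves)
Trace ⟨c⟩ through P, begin at {p0}:
  after c @ step 1: {p2}
  ✓ P
Trace ⟨c⟩ through Q, begin at {q0}:
  after c @ step 1: ∅ (Q stuck)

c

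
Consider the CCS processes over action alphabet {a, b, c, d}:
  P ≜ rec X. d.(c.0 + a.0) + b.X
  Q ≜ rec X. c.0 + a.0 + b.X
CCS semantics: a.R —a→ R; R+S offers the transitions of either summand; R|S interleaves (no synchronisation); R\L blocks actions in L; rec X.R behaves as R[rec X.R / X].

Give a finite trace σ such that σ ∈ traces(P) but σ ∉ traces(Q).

d

LTS(P): 3 reachable states
  u0 = rec X. d.(c.0 + a.0) + b.X → -b-> u0, -d-> u1
  u1 = c.0 + a.0 → -a-> u2, -c-> u2
  u2 = 0 → ∅
LTS(Q): 2 reachable states
  v0 = rec X. c.0 + a.0 + b.X → -a-> v1, -b-> v0, -c-> v1
  v1 = 0 → ∅
Trace ⟨d⟩ through P, begin at {u0}:
  after d @ step 1: {u1}
  ✓ P
Trace ⟨d⟩ through Q, begin at {v0}:
  after d @ step 1: ∅ (Q stuck)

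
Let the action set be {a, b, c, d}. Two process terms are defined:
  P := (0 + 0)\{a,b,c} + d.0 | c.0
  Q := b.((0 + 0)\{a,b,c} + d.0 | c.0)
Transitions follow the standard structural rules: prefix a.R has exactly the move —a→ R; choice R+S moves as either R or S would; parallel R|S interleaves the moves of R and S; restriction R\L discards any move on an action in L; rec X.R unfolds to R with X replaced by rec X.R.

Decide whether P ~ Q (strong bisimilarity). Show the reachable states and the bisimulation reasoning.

LTS(P): 4 reachable states
  u0 = (0 + 0)\{a,b,c} + d.0 | c.0 → --c--▸ u1, --d--▸ u2
  u1 = d.0 | 0 → --d--▸ u3
  u2 = 0 | c.0 → --c--▸ u3
  u3 = 0 | 0 → stopped
LTS(Q): 5 reachable states
  v0 = b.((0 + 0)\{a,b,c} + d.0 | c.0) → --b--▸ v1
  v1 = (0 + 0)\{a,b,c} + d.0 | c.0 → --c--▸ v2, --d--▸ v3
  v2 = d.0 | 0 → --d--▸ v4
  v3 = 0 | c.0 → --c--▸ v4
  v4 = 0 | 0 → stopped
Coarsest stable partition (strong bisimilarity classes):
  B0 = {u0, v1}
  B1 = {u1, v2}
  B2 = {u3, v4}
  B3 = {u2, v3}
  B4 = {v0}
u0 ∈ B0, v0 ∈ B4 → different blocks

NO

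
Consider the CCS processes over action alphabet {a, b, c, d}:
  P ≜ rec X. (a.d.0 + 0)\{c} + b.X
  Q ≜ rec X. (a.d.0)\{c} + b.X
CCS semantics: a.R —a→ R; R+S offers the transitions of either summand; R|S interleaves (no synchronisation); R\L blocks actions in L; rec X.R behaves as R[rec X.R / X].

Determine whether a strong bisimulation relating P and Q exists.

LTS(P): 3 reachable states
  u0 = rec X. (a.d.0 + 0)\{c} + b.X | -a-> u1, -b-> u0
  u1 = (d.0)\{c} | -d-> u2
  u2 = 0\{c} | (no moves)
LTS(Q): 3 reachable states
  v0 = rec X. (a.d.0)\{c} + b.X | -a-> v1, -b-> v0
  v1 = (d.0)\{c} | -d-> v2
  v2 = 0\{c} | (no moves)
Bisimilarity quotient blocks:
  B0 = {u0, v0}
  B1 = {u1, v1}
  B2 = {u2, v2}
u0 ∈ B0, v0 ∈ B0 → same block

YES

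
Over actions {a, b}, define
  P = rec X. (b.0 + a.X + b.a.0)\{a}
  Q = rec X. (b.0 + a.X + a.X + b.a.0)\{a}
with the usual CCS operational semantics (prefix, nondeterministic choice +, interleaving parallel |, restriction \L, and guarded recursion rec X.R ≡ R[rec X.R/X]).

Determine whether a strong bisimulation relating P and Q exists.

YES

Reachable graph of P (3 states):
  p0 = rec X. (b.0 + a.X + b.a.0)\{a} has moves —b→ p1, —b→ p2
  p1 = (a.0)\{a} has moves (no moves)
  p2 = 0\{a} has moves (no moves)
Reachable graph of Q (3 states):
  q0 = rec X. (b.0 + a.X + a.X + b.a.0)\{a} has moves —b→ q1, —b→ q2
  q1 = (a.0)\{a} has moves (no moves)
  q2 = 0\{a} has moves (no moves)
Partition-refinement fixed point:
  B0 = {p0, q0}
  B1 = {p1, p2, q1, q2}
p0 ∈ B0, q0 ∈ B0 → same block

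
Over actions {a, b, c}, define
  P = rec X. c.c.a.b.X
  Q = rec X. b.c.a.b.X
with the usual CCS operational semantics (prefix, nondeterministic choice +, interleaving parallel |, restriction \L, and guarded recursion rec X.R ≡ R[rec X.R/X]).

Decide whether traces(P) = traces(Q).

Reachable graph of P (4 states):
  u0 = rec X. c.c.a.b.X :: -c-> u1
  u1 = c.a.b.(rec X. c.c.a.b.X) :: -c-> u2
  u2 = a.b.(rec X. c.c.a.b.X) :: -a-> u3
  u3 = b.(rec X. c.c.a.b.X) :: -b-> u0
Reachable graph of Q (4 states):
  v0 = rec X. b.c.a.b.X :: -b-> v1
  v1 = c.a.b.(rec X. b.c.a.b.X) :: -c-> v2
  v2 = a.b.(rec X. b.c.a.b.X) :: -a-> v3
  v3 = b.(rec X. b.c.a.b.X) :: -b-> v0
Trace ⟨c⟩ through P, begin at {u0}:
  after c @ step 1: {u1}
  P completes σ.
Trace ⟨c⟩ through Q, begin at {v0}:
  after c @ step 1: no successor for Q

trace-distinct — witness ⟨c⟩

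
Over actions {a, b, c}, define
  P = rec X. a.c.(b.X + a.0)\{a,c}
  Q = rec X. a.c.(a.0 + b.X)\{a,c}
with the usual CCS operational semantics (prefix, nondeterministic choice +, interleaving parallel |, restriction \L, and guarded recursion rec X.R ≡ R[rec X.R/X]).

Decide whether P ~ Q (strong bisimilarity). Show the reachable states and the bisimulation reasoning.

bisimilar

P's transition system — 4 states:
  u0 = rec X. a.c.(b.X + a.0)\{a,c} → —a→ u1
  u1 = c.(b.(rec X. a.c.(b.X + a.0)\{a,c}) + a.0)\{a,c} → —c→ u2
  u2 = (b.(rec X. a.c.(b.X + a.0)\{a,c}) + a.0)\{a,c} → —b→ u3
  u3 = (rec X. a.c.(b.X + a.0)\{a,c})\{a,c} → stopped
Q's transition system — 4 states:
  v0 = rec X. a.c.(a.0 + b.X)\{a,c} → —a→ v1
  v1 = c.(a.0 + b.(rec X. a.c.(a.0 + b.X)\{a,c}))\{a,c} → —c→ v2
  v2 = (a.0 + b.(rec X. a.c.(a.0 + b.X)\{a,c}))\{a,c} → —b→ v3
  v3 = (rec X. a.c.(a.0 + b.X)\{a,c})\{a,c} → stopped
Coarsest stable partition (strong bisimilarity classes):
  B0 = {u0, v0}
  B1 = {u1, v1}
  B2 = {u2, v2}
  B3 = {u3, v3}
u0 ∈ B0, v0 ∈ B0 → same block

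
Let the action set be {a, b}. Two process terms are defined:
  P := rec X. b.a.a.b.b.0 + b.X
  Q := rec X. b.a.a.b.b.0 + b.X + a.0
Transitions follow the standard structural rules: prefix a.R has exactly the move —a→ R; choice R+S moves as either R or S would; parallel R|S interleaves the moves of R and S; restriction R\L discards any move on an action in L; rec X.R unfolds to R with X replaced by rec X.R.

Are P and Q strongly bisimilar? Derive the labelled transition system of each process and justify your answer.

NO

LTS(P): 6 reachable states
  m0 = rec X. b.a.a.b.b.0 + b.X ⊢ ··b··> m0, ··b··> m1
  m1 = a.a.b.b.0 ⊢ ··a··> m2
  m2 = a.b.b.0 ⊢ ··a··> m3
  m3 = b.b.0 ⊢ ··b··> m4
  m4 = b.0 ⊢ ··b··> m5
  m5 = 0 ⊢ (no moves)
LTS(Q): 6 reachable states
  n0 = rec X. b.a.a.b.b.0 + b.X + a.0 ⊢ ··a··> n1, ··b··> n0, ··b··> n2
  n1 = 0 ⊢ (no moves)
  n2 = a.a.b.b.0 ⊢ ··a··> n3
  n3 = a.b.b.0 ⊢ ··a··> n4
  n4 = b.b.0 ⊢ ··b··> n5
  n5 = b.0 ⊢ ··b··> n1
Bisimilarity quotient blocks:
  B0 = {m0}
  B1 = {m1, n2}
  B2 = {m2, n3}
  B3 = {m3, n4}
  B4 = {m4, n5}
  B5 = {m5, n1}
  B6 = {n0}
m0 ∈ B0, n0 ∈ B6 → different blocks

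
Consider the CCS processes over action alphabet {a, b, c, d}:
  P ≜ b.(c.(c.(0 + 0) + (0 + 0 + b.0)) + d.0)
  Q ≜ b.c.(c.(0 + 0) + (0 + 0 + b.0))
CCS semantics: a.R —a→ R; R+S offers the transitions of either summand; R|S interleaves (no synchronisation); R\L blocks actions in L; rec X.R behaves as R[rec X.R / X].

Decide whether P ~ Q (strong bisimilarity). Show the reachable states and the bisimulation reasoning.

not bisimilar

P's transition system — 5 states:
  s0 = b.(c.(c.(0 + 0) + (0 + 0 + b.0)) + d.0) → -b-> s1
  s1 = c.(c.(0 + 0) + (0 + 0 + b.0)) + d.0 → -c-> s2, -d-> s3
  s2 = c.(0 + 0) + (0 + 0 + b.0) → -b-> s3, -c-> s4
  s3 = 0 → (no moves)
  s4 = 0 + 0 → (no moves)
Q's transition system — 5 states:
  t0 = b.c.(c.(0 + 0) + (0 + 0 + b.0)) → -b-> t1
  t1 = c.(c.(0 + 0) + (0 + 0 + b.0)) → -c-> t2
  t2 = c.(0 + 0) + (0 + 0 + b.0) → -b-> t3, -c-> t4
  t3 = 0 → (no moves)
  t4 = 0 + 0 → (no moves)
Partition-refinement fixed point:
  B0 = {s0}
  B1 = {s1}
  B2 = {s3, s4, t3, t4}
  B3 = {s2, t2}
  B4 = {t0}
  B5 = {t1}
s0 ∈ B0, t0 ∈ B4 → different blocks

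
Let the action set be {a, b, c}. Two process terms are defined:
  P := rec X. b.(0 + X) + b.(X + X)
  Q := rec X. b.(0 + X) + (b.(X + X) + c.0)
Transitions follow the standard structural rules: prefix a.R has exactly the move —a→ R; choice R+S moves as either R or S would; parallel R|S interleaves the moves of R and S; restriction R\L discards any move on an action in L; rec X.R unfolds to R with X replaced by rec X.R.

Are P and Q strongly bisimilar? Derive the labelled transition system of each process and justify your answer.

LTS(P): 3 reachable states
  p0 = rec X. b.(0 + X) + b.(X + X) :: —b→ p1, —b→ p2
  p1 = (rec X. b.(0 + X) + b.(X + X)) + (rec X. b.(0 + X) + b.(X + X)) :: —b→ p1, —b→ p2
  p2 = 0 + (rec X. b.(0 + X) + b.(X + X)) :: —b→ p1, —b→ p2
LTS(Q): 4 reachable states
  q0 = rec X. b.(0 + X) + (b.(X + X) + c.0) :: —b→ q1, —b→ q2, —c→ q3
  q1 = (rec X. b.(0 + X) + (b.(X + X) + c.0)) + (rec X. b.(0 + X) + (b.(X + X) + c.0)) :: —b→ q1, —b→ q2, —c→ q3
  q2 = 0 + (rec X. b.(0 + X) + (b.(X + X) + c.0)) :: —b→ q1, —b→ q2, —c→ q3
  q3 = 0 :: ·
Partition-refinement fixed point:
  B0 = {p0, p1, p2}
  B1 = {q0, q1, q2}
  B2 = {q3}
p0 ∈ B0, q0 ∈ B1 → different blocks

NO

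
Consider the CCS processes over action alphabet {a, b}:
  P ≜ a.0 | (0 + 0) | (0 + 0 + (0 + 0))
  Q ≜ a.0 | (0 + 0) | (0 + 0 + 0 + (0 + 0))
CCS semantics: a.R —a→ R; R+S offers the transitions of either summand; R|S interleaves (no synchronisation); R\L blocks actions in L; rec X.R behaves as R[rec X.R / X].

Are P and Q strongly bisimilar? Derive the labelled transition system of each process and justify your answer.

LTS(P): 2 reachable states
  s0 = a.0 | (0 + 0) | (0 + 0 + (0 + 0)) → —a→ s1
  s1 = 0 | (0 + 0) | (0 + 0 + (0 + 0)) → deadlocked
LTS(Q): 2 reachable states
  t0 = a.0 | (0 + 0) | (0 + 0 + 0 + (0 + 0)) → —a→ t1
  t1 = 0 | (0 + 0) | (0 + 0 + 0 + (0 + 0)) → deadlocked
Bisimilarity quotient blocks:
  B0 = {s0, t0}
  B1 = {s1, t1}
s0 ∈ B0, t0 ∈ B0 → same block

YES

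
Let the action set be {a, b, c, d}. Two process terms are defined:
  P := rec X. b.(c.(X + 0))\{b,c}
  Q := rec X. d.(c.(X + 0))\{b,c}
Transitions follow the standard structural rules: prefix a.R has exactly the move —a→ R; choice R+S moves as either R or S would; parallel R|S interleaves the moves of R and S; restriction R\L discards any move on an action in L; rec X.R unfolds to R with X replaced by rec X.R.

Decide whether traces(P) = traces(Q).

LTS(P): 2 reachable states
  u0 = rec X. b.(c.(X + 0))\{b,c} has moves =b=> u1
  u1 = (c.((rec X. b.(c.(X + 0))\{b,c}) + 0))\{b,c} has moves ∅
LTS(Q): 2 reachable states
  v0 = rec X. d.(c.(X + 0))\{b,c} has moves =d=> v1
  v1 = (c.((rec X. d.(c.(X + 0))\{b,c}) + 0))\{b,c} has moves ∅
Trace ⟨b⟩ through P, begin at {u0}:
  after b @ step 1: {u1}
  ✓ P
Trace ⟨b⟩ through Q, begin at {v0}:
  after b @ step 1: no successor for Q

NO — witness ⟨b⟩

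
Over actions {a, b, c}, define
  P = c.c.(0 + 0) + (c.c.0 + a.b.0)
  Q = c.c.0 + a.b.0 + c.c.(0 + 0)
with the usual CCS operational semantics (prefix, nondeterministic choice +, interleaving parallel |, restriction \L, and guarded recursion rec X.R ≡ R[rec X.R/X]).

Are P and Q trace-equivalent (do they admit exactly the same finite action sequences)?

P's transition system — 6 states:
  u0 = c.c.(0 + 0) + (c.c.0 + a.b.0) | ··a··> u1, ··c··> u2, ··c··> u3
  u1 = b.0 | ··b··> u4
  u2 = c.(0 + 0) | ··c··> u5
  u3 = c.0 | ··c··> u4
  u4 = 0 | stopped
  u5 = 0 + 0 | stopped
Q's transition system — 6 states:
  v0 = c.c.0 + a.b.0 + c.c.(0 + 0) | ··a··> v1, ··c··> v2, ··c··> v3
  v1 = b.0 | ··b··> v4
  v2 = c.(0 + 0) | ··c··> v5
  v3 = c.0 | ··c··> v4
  v4 = 0 | stopped
  v5 = 0 + 0 | stopped
Bisimilarity quotient blocks:
  B0 = {u0, v0}
  B1 = {u1, v1}
  B2 = {u4, u5, v4, v5}
  B3 = {u2, u3, v2, v3}
u0 ∈ B0, v0 ∈ B0 → same block
Bisimilar ⇒ trace-equivalent.

YES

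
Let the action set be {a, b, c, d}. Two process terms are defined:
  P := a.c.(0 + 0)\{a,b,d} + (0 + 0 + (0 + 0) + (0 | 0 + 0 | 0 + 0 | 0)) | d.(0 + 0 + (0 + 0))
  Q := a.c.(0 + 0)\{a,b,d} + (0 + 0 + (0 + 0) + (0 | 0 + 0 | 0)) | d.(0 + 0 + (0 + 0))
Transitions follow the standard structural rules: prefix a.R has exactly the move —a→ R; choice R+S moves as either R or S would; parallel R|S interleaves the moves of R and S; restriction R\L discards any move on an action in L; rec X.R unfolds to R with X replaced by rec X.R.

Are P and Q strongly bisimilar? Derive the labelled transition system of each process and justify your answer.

YES

Reachable graph of P (4 states):
  p0 = a.c.(0 + 0)\{a,b,d} + (0 + 0 + (0 + 0) + (0 | 0 + 0 | 0 + 0 | 0)) | d.(0 + 0 + (0 + 0)) :: ··a··> p1, ··d··> p2
  p1 = c.(0 + 0)\{a,b,d} :: ··c··> p3
  p2 = (0 + 0 + (0 + 0) + (0 | 0 + 0 | 0 + 0 | 0)) | (0 + 0 + (0 + 0)) :: ∅
  p3 = (0 + 0)\{a,b,d} :: ∅
Reachable graph of Q (4 states):
  q0 = a.c.(0 + 0)\{a,b,d} + (0 + 0 + (0 + 0) + (0 | 0 + 0 | 0)) | d.(0 + 0 + (0 + 0)) :: ··a··> q1, ··d··> q2
  q1 = c.(0 + 0)\{a,b,d} :: ··c··> q3
  q2 = (0 + 0 + (0 + 0) + (0 | 0 + 0 | 0)) | (0 + 0 + (0 + 0)) :: ∅
  q3 = (0 + 0)\{a,b,d} :: ∅
Partition-refinement fixed point:
  B0 = {p0, q0}
  B1 = {p1, q1}
  B2 = {p2, p3, q2, q3}
p0 ∈ B0, q0 ∈ B0 → same block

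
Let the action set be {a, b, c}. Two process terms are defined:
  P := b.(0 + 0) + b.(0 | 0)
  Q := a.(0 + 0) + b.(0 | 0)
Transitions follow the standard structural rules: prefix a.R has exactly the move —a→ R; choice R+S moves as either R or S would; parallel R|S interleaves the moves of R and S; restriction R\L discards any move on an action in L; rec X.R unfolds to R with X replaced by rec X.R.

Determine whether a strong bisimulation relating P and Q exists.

not bisimilar

Reachable graph of P (3 states):
  s0 = b.(0 + 0) + b.(0 | 0) → -b-> s1, -b-> s2
  s1 = 0 + 0 → (no moves)
  s2 = 0 | 0 → (no moves)
Reachable graph of Q (3 states):
  t0 = a.(0 + 0) + b.(0 | 0) → -a-> t1, -b-> t2
  t1 = 0 + 0 → (no moves)
  t2 = 0 | 0 → (no moves)
Bisimilarity quotient blocks:
  B0 = {s0}
  B1 = {s1, s2, t1, t2}
  B2 = {t0}
s0 ∈ B0, t0 ∈ B2 → different blocks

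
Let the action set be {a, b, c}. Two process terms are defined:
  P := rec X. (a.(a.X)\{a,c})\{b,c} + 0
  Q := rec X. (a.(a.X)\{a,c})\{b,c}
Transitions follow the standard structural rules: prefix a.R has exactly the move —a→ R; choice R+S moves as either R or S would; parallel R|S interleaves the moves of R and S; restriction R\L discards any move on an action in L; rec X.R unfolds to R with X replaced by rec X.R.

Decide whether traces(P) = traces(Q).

YES

P's transition system — 2 states:
  m0 = rec X. (a.(a.X)\{a,c})\{b,c} + 0 → -a-> m1
  m1 = (a.(rec X. (a.(a.X)\{a,c})\{b,c} + 0))\{a,c}\{b,c} → deadlocked
Q's transition system — 2 states:
  n0 = rec X. (a.(a.X)\{a,c})\{b,c} → -a-> n1
  n1 = (a.(rec X. (a.(a.X)\{a,c})\{b,c}))\{a,c}\{b,c} → deadlocked
Coarsest stable partition (strong bisimilarity classes):
  B0 = {m0, n0}
  B1 = {m1, n1}
m0 ∈ B0, n0 ∈ B0 → same block
Bisimilar ⇒ trace-equivalent.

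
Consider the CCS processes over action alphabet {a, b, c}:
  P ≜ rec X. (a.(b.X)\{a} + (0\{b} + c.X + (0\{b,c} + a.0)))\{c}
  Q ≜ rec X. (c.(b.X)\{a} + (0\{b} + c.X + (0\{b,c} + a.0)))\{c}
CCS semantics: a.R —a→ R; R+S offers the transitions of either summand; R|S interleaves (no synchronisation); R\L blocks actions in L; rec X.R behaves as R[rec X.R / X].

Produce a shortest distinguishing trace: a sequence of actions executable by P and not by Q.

ab

LTS(P): 4 reachable states
  p0 = rec X. (a.(b.X)\{a} + (0\{b} + c.X + (0\{b,c} + a.0)))\{c} → ··a··> p1, ··a··> p2
  p1 = (b.(rec X. (a.(b.X)\{a} + (0\{b} + c.X + (0\{b,c} + a.0)))\{c}))\{a}\{c} → ··b··> p3
  p2 = 0\{c} → deadlocked
  p3 = (rec X. (a.(b.X)\{a} + (0\{b} + c.X + (0\{b,c} + a.0)))\{c})\{a}\{c} → deadlocked
LTS(Q): 2 reachable states
  q0 = rec X. (c.(b.X)\{a} + (0\{b} + c.X + (0\{b,c} + a.0)))\{c} → ··a··> q1
  q1 = 0\{c} → deadlocked
Executing ab from P (initial set {p0}):
  step 1 (a): {p1, p2}
  step 2 (b): {p3}
  ✓ P
Executing ab from Q (initial set {q0}):
  step 1 (a): {q1}
  step 2 (b): no successor for Q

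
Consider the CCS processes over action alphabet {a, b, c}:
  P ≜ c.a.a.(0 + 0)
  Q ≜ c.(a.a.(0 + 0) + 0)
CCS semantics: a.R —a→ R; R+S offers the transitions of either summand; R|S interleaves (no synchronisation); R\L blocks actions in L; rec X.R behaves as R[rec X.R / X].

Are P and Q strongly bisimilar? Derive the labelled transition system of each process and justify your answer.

P's transition system — 4 states:
  m0 = c.a.a.(0 + 0) → --c--▸ m1
  m1 = a.a.(0 + 0) → --a--▸ m2
  m2 = a.(0 + 0) → --a--▸ m3
  m3 = 0 + 0 → deadlocked
Q's transition system — 4 states:
  n0 = c.(a.a.(0 + 0) + 0) → --c--▸ n1
  n1 = a.a.(0 + 0) + 0 → --a--▸ n2
  n2 = a.(0 + 0) → --a--▸ n3
  n3 = 0 + 0 → deadlocked
Coarsest stable partition (strong bisimilarity classes):
  B0 = {m0, n0}
  B1 = {m1, n1}
  B2 = {m2, n2}
  B3 = {m3, n3}
m0 ∈ B0, n0 ∈ B0 → same block

bisimilar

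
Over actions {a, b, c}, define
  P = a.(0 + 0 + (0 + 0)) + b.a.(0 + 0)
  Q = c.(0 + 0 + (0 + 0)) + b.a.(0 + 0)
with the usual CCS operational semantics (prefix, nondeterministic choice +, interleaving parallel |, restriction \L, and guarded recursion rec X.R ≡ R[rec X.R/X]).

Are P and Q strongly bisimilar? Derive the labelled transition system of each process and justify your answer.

not bisimilar

LTS(P): 4 reachable states
  m0 = a.(0 + 0 + (0 + 0)) + b.a.(0 + 0) → --a--▸ m1, --b--▸ m2
  m1 = 0 + 0 + (0 + 0) → (no moves)
  m2 = a.(0 + 0) → --a--▸ m3
  m3 = 0 + 0 → (no moves)
LTS(Q): 4 reachable states
  n0 = c.(0 + 0 + (0 + 0)) + b.a.(0 + 0) → --b--▸ n1, --c--▸ n2
  n1 = a.(0 + 0) → --a--▸ n3
  n2 = 0 + 0 + (0 + 0) → (no moves)
  n3 = 0 + 0 → (no moves)
Bisimilarity quotient blocks:
  B0 = {m0}
  B1 = {m1, m3, n2, n3}
  B2 = {m2, n1}
  B3 = {n0}
m0 ∈ B0, n0 ∈ B3 → different blocks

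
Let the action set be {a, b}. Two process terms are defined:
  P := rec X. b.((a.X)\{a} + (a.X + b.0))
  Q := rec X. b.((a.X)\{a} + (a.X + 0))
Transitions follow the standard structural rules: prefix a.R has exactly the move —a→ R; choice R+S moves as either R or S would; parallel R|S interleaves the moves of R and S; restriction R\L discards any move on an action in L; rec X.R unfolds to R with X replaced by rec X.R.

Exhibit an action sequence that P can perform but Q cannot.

bb

Reachable graph of P (3 states):
  s0 = rec X. b.((a.X)\{a} + (a.X + b.0)) | ··b··> s1
  s1 = (a.(rec X. b.((a.X)\{a} + (a.X + b.0))))\{a} + (a.(rec X. b.((a.X)\{a} + (a.X + b.0))) + b.0) | ··a··> s0, ··b··> s2
  s2 = 0 | deadlocked
Reachable graph of Q (2 states):
  t0 = rec X. b.((a.X)\{a} + (a.X + 0)) | ··b··> t1
  t1 = (a.(rec X. b.((a.X)\{a} + (a.X + 0))))\{a} + (a.(rec X. b.((a.X)\{a} + (a.X + 0))) + 0) | ··a··> t0
Run σ = ⟨bb⟩ on P: start {s0}
  step 1 (b): {s1}
  step 2 (b): {s2}
  — P admits the full trace.
Run σ = ⟨bb⟩ on Q: start {t0}
  step 1 (b): {t1}
  step 2 (b): ∅  — Q cannot continue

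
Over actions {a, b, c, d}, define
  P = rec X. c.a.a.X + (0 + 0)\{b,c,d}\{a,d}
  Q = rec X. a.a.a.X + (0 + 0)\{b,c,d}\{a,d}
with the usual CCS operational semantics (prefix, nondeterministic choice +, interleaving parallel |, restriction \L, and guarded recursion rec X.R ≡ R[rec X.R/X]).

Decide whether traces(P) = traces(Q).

traces(P) ≠ traces(Q) — witness ⟨c⟩

Reachable graph of P (3 states):
  p0 = rec X. c.a.a.X + (0 + 0)\{b,c,d}\{a,d} | —c→ p1
  p1 = a.a.(rec X. c.a.a.X + (0 + 0)\{b,c,d}\{a,d}) | —a→ p2
  p2 = a.(rec X. c.a.a.X + (0 + 0)\{b,c,d}\{a,d}) | —a→ p0
Reachable graph of Q (3 states):
  q0 = rec X. a.a.a.X + (0 + 0)\{b,c,d}\{a,d} | —a→ q1
  q1 = a.a.(rec X. a.a.a.X + (0 + 0)\{b,c,d}\{a,d}) | —a→ q2
  q2 = a.(rec X. a.a.a.X + (0 + 0)\{b,c,d}\{a,d}) | —a→ q0
Run σ = ⟨c⟩ on P: start {p0}
  [1] c ⇒ {p1}
  P completes σ.
Run σ = ⟨c⟩ on Q: start {q0}
  [1] c ⇒ ∅ (Q stuck)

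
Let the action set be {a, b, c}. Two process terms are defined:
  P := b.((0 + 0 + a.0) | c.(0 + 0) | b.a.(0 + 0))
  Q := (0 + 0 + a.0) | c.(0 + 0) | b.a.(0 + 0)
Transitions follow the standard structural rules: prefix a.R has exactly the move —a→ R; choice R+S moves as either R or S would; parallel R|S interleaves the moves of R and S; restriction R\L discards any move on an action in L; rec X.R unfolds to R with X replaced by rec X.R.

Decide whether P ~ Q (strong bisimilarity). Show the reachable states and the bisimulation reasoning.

LTS(P): 13 reachable states
  p0 = b.((0 + 0 + a.0) | c.(0 + 0) | b.a.(0 + 0)) has moves =b=> p1
  p1 = (0 + 0 + a.0) | c.(0 + 0) | b.a.(0 + 0) has moves =a=> p2, =b=> p3, =c=> p4
  p2 = 0 | c.(0 + 0) | b.a.(0 + 0) has moves =b=> p5, =c=> p6
  p3 = (0 + 0 + a.0) | c.(0 + 0) | a.(0 + 0) has moves =a=> p5, =a=> p7, =c=> p8
  p4 = (0 + 0 + a.0) | (0 + 0) | b.a.(0 + 0) has moves =a=> p6, =b=> p8
  p5 = 0 | c.(0 + 0) | a.(0 + 0) has moves =a=> p9, =c=> p10
  p6 = 0 | (0 + 0) | b.a.(0 + 0) has moves =b=> p10
  p7 = (0 + 0 + a.0) | c.(0 + 0) | (0 + 0) has moves =a=> p9, =c=> p11
  p8 = (0 + 0 + a.0) | (0 + 0) | a.(0 + 0) has moves =a=> p10, =a=> p11
  p9 = 0 | c.(0 + 0) | (0 + 0) has moves =c=> p12
  p10 = 0 | (0 + 0) | a.(0 + 0) has moves =a=> p12
  p11 = (0 + 0 + a.0) | (0 + 0) | (0 + 0) has moves =a=> p12
  p12 = 0 | (0 + 0) | (0 + 0) has moves deadlocked
LTS(Q): 12 reachable states
  q0 = (0 + 0 + a.0) | c.(0 + 0) | b.a.(0 + 0) has moves =a=> q1, =b=> q2, =c=> q3
  q1 = 0 | c.(0 + 0) | b.a.(0 + 0) has moves =b=> q4, =c=> q5
  q2 = (0 + 0 + a.0) | c.(0 + 0) | a.(0 + 0) has moves =a=> q4, =a=> q6, =c=> q7
  q3 = (0 + 0 + a.0) | (0 + 0) | b.a.(0 + 0) has moves =a=> q5, =b=> q7
  q4 = 0 | c.(0 + 0) | a.(0 + 0) has moves =a=> q8, =c=> q9
  q5 = 0 | (0 + 0) | b.a.(0 + 0) has moves =b=> q9
  q6 = (0 + 0 + a.0) | c.(0 + 0) | (0 + 0) has moves =a=> q8, =c=> q10
  q7 = (0 + 0 + a.0) | (0 + 0) | a.(0 + 0) has moves =a=> q10, =a=> q9
  q8 = 0 | c.(0 + 0) | (0 + 0) has moves =c=> q11
  q9 = 0 | (0 + 0) | a.(0 + 0) has moves =a=> q11
  q10 = (0 + 0 + a.0) | (0 + 0) | (0 + 0) has moves =a=> q11
  q11 = 0 | (0 + 0) | (0 + 0) has moves deadlocked
Coarsest stable partition (strong bisimilarity classes):
  B0 = {p0}
  B1 = {p1, q0}
  B2 = {p3, q2}
  B3 = {p5, p7, q4, q6}
  B4 = {p9, q8}
  B5 = {p12, q11}
  B6 = {p10, p11, q10, q9}
  B7 = {p8, q7}
  B8 = {p4, q3}
  B9 = {p6, q5}
  B10 = {p2, q1}
p0 ∈ B0, q0 ∈ B1 → different blocks

not bisimilar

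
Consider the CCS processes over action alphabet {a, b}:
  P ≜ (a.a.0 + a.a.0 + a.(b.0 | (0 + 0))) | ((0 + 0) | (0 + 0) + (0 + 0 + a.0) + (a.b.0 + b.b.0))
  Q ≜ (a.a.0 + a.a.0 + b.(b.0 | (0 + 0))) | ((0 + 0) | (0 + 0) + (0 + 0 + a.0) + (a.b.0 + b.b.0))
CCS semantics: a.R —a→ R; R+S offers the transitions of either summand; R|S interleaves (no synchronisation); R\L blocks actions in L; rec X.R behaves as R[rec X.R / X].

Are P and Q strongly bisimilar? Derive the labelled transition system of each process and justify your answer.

NO

LTS(P): 15 reachable states
  p0 = (a.a.0 + a.a.0 + a.(b.0 | (0 + 0))) | ((0 + 0) | (0 + 0) + (0 + 0 + a.0) + (a.b.0 + b.b.0)) has moves ··a··> p1, ··a··> p2, ··a··> p3, ··a··> p4, ··b··> p2
  p1 = (a.a.0 + a.a.0 + a.(b.0 | (0 + 0))) | 0 has moves ··a··> p5, ··a··> p6
  p2 = (a.a.0 + a.a.0 + a.(b.0 | (0 + 0))) | b.0 has moves ··a··> p7, ··a··> p8, ··b··> p1
  p3 = a.0 | ((0 + 0) | (0 + 0) + (0 + 0 + a.0) + (a.b.0 + b.b.0)) has moves ··a··> p5, ··a··> p7, ··a··> p9, ··b··> p7
  p4 = b.0 | (0 + 0) | ((0 + 0) | (0 + 0) + (0 + 0 + a.0) + (a.b.0 + b.b.0)) has moves ··a··> p6, ··a··> p8, ··b··> p10, ··b··> p8
  p5 = a.0 | 0 has moves ··a··> p11
  p6 = b.0 | (0 + 0) | 0 has moves ··b··> p12
  p7 = a.0 | b.0 has moves ··a··> p13, ··b··> p5
  p8 = b.0 | (0 + 0) | b.0 has moves ··b··> p14, ··b··> p6
  p9 = 0 | ((0 + 0) | (0 + 0) + (0 + 0 + a.0) + (a.b.0 + b.b.0)) has moves ··a··> p11, ··a··> p13, ··b··> p13
  p10 = 0 | (0 + 0) | ((0 + 0) | (0 + 0) + (0 + 0 + a.0) + (a.b.0 + b.b.0)) has moves ··a··> p12, ··a··> p14, ··b··> p14
  p11 = 0 | 0 has moves stopped
  p12 = 0 | (0 + 0) | 0 has moves stopped
  p13 = 0 | b.0 has moves ··b··> p11
  p14 = 0 | (0 + 0) | b.0 has moves ··b··> p12
LTS(Q): 15 reachable states
  q0 = (a.a.0 + a.a.0 + b.(b.0 | (0 + 0))) | ((0 + 0) | (0 + 0) + (0 + 0 + a.0) + (a.b.0 + b.b.0)) has moves ··a··> q1, ··a··> q2, ··a··> q3, ··b··> q2, ··b··> q4
  q1 = (a.a.0 + a.a.0 + b.(b.0 | (0 + 0))) | 0 has moves ··a··> q5, ··b··> q6
  q2 = (a.a.0 + a.a.0 + b.(b.0 | (0 + 0))) | b.0 has moves ··a··> q7, ··b··> q1, ··b··> q8
  q3 = a.0 | ((0 + 0) | (0 + 0) + (0 + 0 + a.0) + (a.b.0 + b.b.0)) has moves ··a··> q5, ··a··> q7, ··a··> q9, ··b··> q7
  q4 = b.0 | (0 + 0) | ((0 + 0) | (0 + 0) + (0 + 0 + a.0) + (a.b.0 + b.b.0)) has moves ··a··> q6, ··a··> q8, ··b··> q10, ··b··> q8
  q5 = a.0 | 0 has moves ··a··> q11
  q6 = b.0 | (0 + 0) | 0 has moves ··b··> q12
  q7 = a.0 | b.0 has moves ··a··> q13, ··b··> q5
  q8 = b.0 | (0 + 0) | b.0 has moves ··b··> q14, ··b··> q6
  q9 = 0 | ((0 + 0) | (0 + 0) + (0 + 0 + a.0) + (a.b.0 + b.b.0)) has moves ··a··> q11, ··a··> q13, ··b··> q13
  q10 = 0 | (0 + 0) | ((0 + 0) | (0 + 0) + (0 + 0 + a.0) + (a.b.0 + b.b.0)) has moves ··a··> q12, ··a··> q14, ··b··> q14
  q11 = 0 | 0 has moves stopped
  q12 = 0 | (0 + 0) | 0 has moves stopped
  q13 = 0 | b.0 has moves ··b··> q11
  q14 = 0 | (0 + 0) | b.0 has moves ··b··> q12
Bisimilarity quotient blocks:
  B0 = {p0}
  B1 = {p4, q4}
  B2 = {p8, q8}
  B3 = {p13, p14, p6, q13, q14, q6}
  B4 = {p11, p12, q11, q12}
  B5 = {p10, p9, q10, q9}
  B6 = {p1}
  B7 = {p5, q5}
  B8 = {p3, q3}
  B9 = {p7, q7}
  B10 = {p2}
  B11 = {q0}
  B12 = {q2}
  B13 = {q1}
p0 ∈ B0, q0 ∈ B11 → different blocks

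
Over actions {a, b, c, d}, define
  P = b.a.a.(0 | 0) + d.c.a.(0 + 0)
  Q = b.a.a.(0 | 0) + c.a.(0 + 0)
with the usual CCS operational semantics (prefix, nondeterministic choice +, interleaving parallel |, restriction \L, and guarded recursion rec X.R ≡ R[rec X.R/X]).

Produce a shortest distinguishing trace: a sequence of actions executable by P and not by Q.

Reachable graph of P (7 states):
  u0 = b.a.a.(0 | 0) + d.c.a.(0 + 0) has moves --b--▸ u1, --d--▸ u2
  u1 = a.a.(0 | 0) has moves --a--▸ u3
  u2 = c.a.(0 + 0) has moves --c--▸ u4
  u3 = a.(0 | 0) has moves --a--▸ u5
  u4 = a.(0 + 0) has moves --a--▸ u6
  u5 = 0 | 0 has moves stopped
  u6 = 0 + 0 has moves stopped
Reachable graph of Q (6 states):
  v0 = b.a.a.(0 | 0) + c.a.(0 + 0) has moves --b--▸ v1, --c--▸ v2
  v1 = a.a.(0 | 0) has moves --a--▸ v3
  v2 = a.(0 + 0) has moves --a--▸ v4
  v3 = a.(0 | 0) has moves --a--▸ v5
  v4 = 0 + 0 has moves stopped
  v5 = 0 | 0 has moves stopped
Run σ = ⟨d⟩ on P: start {u0}
  [1] d ⇒ {u2}
  ✓ P
Run σ = ⟨d⟩ on Q: start {v0}
  [1] d ⇒ ∅ (Q stuck)

d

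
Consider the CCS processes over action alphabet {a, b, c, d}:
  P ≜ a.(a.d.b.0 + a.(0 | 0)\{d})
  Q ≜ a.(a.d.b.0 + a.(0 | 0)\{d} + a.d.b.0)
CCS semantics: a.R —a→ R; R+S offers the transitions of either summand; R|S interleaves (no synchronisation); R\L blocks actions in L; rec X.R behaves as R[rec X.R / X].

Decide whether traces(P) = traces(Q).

Reachable graph of P (6 states):
  u0 = a.(a.d.b.0 + a.(0 | 0)\{d}) | —a→ u1
  u1 = a.d.b.0 + a.(0 | 0)\{d} | —a→ u2, —a→ u3
  u2 = (0 | 0)\{d} | (no moves)
  u3 = d.b.0 | —d→ u4
  u4 = b.0 | —b→ u5
  u5 = 0 | (no moves)
Reachable graph of Q (6 states):
  v0 = a.(a.d.b.0 + a.(0 | 0)\{d} + a.d.b.0) | —a→ v1
  v1 = a.d.b.0 + a.(0 | 0)\{d} + a.d.b.0 | —a→ v2, —a→ v3
  v2 = (0 | 0)\{d} | (no moves)
  v3 = d.b.0 | —d→ v4
  v4 = b.0 | —b→ v5
  v5 = 0 | (no moves)
Coarsest stable partition (strong bisimilarity classes):
  B0 = {u0, v0}
  B1 = {u1, v1}
  B2 = {u3, v3}
  B3 = {u4, v4}
  B4 = {u2, u5, v2, v5}
u0 ∈ B0, v0 ∈ B0 → same block
Bisimilar ⇒ trace-equivalent.

traces(P) = traces(Q)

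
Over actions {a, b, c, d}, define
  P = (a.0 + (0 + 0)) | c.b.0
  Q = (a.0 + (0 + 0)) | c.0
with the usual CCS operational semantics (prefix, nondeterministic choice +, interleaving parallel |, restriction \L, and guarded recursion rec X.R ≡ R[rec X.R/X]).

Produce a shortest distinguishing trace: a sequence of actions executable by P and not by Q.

Reachable graph of P (6 states):
  p0 = (a.0 + (0 + 0)) | c.b.0 ⊢ =a=> p1, =c=> p2
  p1 = 0 | c.b.0 ⊢ =c=> p3
  p2 = (a.0 + (0 + 0)) | b.0 ⊢ =a=> p3, =b=> p4
  p3 = 0 | b.0 ⊢ =b=> p5
  p4 = (a.0 + (0 + 0)) | 0 ⊢ =a=> p5
  p5 = 0 | 0 ⊢ ·
Reachable graph of Q (4 states):
  q0 = (a.0 + (0 + 0)) | c.0 ⊢ =a=> q1, =c=> q2
  q1 = 0 | c.0 ⊢ =c=> q3
  q2 = (a.0 + (0 + 0)) | 0 ⊢ =a=> q3
  q3 = 0 | 0 ⊢ ·
Executing cb from P (initial set {p0}):
  after c @ step 1: {p2}
  after b @ step 2: {p4}
  ✓ P
Executing cb from Q (initial set {q0}):
  after c @ step 1: {q2}
  after b @ step 2: no successor for Q

cb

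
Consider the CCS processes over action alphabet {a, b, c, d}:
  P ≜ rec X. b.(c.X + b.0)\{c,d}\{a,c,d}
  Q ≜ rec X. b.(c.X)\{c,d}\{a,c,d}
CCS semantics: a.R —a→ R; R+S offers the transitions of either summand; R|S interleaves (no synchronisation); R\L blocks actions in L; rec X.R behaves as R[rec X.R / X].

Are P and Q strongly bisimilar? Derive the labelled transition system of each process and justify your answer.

NO

Reachable graph of P (3 states):
  u0 = rec X. b.(c.X + b.0)\{c,d}\{a,c,d} has moves --b--▸ u1
  u1 = (c.(rec X. b.(c.X + b.0)\{c,d}\{a,c,d}) + b.0)\{c,d}\{a,c,d} has moves --b--▸ u2
  u2 = 0\{c,d}\{a,c,d} has moves deadlocked
Reachable graph of Q (2 states):
  v0 = rec X. b.(c.X)\{c,d}\{a,c,d} has moves --b--▸ v1
  v1 = (c.(rec X. b.(c.X)\{c,d}\{a,c,d}))\{c,d}\{a,c,d} has moves deadlocked
Partition-refinement fixed point:
  B0 = {u0}
  B1 = {u1, v0}
  B2 = {u2, v1}
u0 ∈ B0, v0 ∈ B1 → different blocks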